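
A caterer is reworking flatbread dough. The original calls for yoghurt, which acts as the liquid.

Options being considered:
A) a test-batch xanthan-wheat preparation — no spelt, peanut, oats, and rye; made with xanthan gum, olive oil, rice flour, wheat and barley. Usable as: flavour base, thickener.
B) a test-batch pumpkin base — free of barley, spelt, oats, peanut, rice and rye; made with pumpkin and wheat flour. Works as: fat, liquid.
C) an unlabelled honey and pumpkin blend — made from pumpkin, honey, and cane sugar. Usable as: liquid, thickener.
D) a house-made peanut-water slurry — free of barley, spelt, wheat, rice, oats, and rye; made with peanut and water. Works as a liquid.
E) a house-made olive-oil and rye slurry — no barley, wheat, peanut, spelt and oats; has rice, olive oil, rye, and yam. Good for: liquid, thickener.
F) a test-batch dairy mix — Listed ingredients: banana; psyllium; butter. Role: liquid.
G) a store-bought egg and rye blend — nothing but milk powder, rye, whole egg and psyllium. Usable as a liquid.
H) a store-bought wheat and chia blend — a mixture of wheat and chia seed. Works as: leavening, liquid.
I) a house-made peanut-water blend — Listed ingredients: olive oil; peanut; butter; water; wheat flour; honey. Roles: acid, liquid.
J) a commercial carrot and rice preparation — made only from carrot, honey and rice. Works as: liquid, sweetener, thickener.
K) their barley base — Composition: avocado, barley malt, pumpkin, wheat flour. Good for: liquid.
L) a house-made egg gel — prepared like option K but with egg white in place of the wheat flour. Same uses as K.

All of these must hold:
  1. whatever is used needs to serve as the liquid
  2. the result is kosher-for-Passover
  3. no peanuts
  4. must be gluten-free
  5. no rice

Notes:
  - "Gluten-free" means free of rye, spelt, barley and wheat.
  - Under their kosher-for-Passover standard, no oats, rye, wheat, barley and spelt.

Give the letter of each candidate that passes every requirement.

A: not usable as a liquid; has barley, so not gluten-free (and 2 more) — reject
B: has wheat flour, so not gluten-free; has wheat flour, so not kosher-for-Passover — no
C: only honey, cane sugar, and pumpkin; none excluded — OK
D: has peanut, so not peanut-free — out
E: has rye, so not gluten-free; has rye, so not kosher-for-Passover (and 1 more) — reject
F: only butter, banana and psyllium; none excluded — OK
G: has rye, so not gluten-free; has rye, so not kosher-for-Passover — reject
H: has wheat, so not gluten-free; has wheat, so not kosher-for-Passover — out
I: has wheat flour, so not gluten-free; has wheat flour, so not kosher-for-Passover (and 1 more) — no
J: has rice, so not rice-free — no
K: has barley malt, so not gluten-free; has barley malt, so not kosher-for-Passover — no
L: has barley malt, so not gluten-free; has barley malt, so not kosher-for-Passover — reject

C, F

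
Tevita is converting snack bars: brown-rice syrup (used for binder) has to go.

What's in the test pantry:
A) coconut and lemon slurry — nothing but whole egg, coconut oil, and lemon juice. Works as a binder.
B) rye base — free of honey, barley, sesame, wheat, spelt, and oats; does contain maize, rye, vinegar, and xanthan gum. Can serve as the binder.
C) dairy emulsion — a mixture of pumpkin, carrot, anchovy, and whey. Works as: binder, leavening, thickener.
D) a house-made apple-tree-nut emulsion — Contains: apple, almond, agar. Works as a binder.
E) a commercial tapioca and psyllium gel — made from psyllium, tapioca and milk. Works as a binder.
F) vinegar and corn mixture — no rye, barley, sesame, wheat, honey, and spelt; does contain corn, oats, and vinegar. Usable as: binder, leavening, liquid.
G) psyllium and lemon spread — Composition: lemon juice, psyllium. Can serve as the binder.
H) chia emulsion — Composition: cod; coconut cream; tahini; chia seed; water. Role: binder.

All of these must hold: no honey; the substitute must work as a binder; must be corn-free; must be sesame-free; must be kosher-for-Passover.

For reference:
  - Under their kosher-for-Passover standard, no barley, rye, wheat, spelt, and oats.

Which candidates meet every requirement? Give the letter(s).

A, C, D, E, G

A: only coconut oil, whole egg and lemon juice; none excluded — valid
B: has rye, so not kosher-for-Passover; has maize, so not corn-free — reject
C: nothing on the exclusion list — valid
D: all constraints satisfied — OK
E: only milk, tapioca, and psyllium; none excluded — valid
F: has oats, so not kosher-for-Passover; has corn, so not corn-free — out
G: only lemon juice and psyllium; none excluded — valid
H: has tahini, so not sesame-free — no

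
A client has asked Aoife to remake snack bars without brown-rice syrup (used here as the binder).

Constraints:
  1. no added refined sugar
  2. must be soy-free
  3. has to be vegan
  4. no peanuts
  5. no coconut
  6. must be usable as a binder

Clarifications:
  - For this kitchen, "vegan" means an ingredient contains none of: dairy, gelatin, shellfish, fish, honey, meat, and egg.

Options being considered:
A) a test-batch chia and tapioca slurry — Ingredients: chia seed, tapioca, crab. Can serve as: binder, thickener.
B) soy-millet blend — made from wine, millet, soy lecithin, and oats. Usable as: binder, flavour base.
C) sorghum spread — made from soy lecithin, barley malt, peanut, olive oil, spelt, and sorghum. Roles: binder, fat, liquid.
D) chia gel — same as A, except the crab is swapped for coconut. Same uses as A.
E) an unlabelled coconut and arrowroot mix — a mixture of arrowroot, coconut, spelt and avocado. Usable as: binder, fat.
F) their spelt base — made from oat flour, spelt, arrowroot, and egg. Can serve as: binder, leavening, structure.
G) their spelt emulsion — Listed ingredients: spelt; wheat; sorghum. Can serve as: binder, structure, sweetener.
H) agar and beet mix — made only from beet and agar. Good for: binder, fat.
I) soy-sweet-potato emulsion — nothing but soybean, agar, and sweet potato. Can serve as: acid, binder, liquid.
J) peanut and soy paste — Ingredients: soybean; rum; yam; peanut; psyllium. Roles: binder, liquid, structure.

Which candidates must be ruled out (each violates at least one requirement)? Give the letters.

A, B, C, D, E, F, I, J

A: has crab, so not vegan — out
B: has soy lecithin, so not soy-free — no
C: has soy lecithin, so not soy-free; has peanut, so not peanut-free — reject
D: has coconut, so not coconut-free — no
E: has coconut, so not coconut-free — no
F: has egg, so not vegan — reject
G: no soy, no peanut — keep
H: only agar and beet; none excluded — keep
I: has soybean, so not soy-free — no
J: has soybean, so not soy-free; has peanut, so not peanut-free — reject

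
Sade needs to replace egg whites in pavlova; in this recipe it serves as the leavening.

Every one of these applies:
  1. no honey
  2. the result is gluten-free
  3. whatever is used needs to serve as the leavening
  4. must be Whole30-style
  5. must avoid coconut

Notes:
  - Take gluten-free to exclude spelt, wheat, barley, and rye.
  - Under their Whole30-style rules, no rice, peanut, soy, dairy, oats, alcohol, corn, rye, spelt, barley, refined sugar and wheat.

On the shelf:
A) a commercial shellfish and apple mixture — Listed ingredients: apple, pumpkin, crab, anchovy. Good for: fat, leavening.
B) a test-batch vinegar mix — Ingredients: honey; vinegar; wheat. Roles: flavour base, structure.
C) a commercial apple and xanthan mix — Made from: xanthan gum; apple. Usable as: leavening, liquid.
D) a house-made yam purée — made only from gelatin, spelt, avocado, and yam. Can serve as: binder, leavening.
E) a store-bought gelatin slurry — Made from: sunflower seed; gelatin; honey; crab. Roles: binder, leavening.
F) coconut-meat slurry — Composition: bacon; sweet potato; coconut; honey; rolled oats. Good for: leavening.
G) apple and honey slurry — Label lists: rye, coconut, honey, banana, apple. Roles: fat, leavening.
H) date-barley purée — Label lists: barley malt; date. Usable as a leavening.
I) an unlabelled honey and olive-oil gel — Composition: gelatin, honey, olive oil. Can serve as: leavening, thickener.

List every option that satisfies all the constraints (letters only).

A, C

A: all constraints satisfied — keep
B: not usable as a leavening; has wheat, so not gluten-free (and 2 more) — no
C: only xanthan gum and apple; none excluded — keep
D: has spelt, so not gluten-free; has spelt, so not Whole30-style — no
E: has honey, so not honey-free — out
F: has rolled oats, so not Whole30-style; has honey, so not honey-free (and 1 more) — no
G: has rye, so not gluten-free; has rye, so not Whole30-style (and 2 more) — reject
H: has barley malt, so not gluten-free; has barley malt, so not Whole30-style — no
I: has honey, so not honey-free — out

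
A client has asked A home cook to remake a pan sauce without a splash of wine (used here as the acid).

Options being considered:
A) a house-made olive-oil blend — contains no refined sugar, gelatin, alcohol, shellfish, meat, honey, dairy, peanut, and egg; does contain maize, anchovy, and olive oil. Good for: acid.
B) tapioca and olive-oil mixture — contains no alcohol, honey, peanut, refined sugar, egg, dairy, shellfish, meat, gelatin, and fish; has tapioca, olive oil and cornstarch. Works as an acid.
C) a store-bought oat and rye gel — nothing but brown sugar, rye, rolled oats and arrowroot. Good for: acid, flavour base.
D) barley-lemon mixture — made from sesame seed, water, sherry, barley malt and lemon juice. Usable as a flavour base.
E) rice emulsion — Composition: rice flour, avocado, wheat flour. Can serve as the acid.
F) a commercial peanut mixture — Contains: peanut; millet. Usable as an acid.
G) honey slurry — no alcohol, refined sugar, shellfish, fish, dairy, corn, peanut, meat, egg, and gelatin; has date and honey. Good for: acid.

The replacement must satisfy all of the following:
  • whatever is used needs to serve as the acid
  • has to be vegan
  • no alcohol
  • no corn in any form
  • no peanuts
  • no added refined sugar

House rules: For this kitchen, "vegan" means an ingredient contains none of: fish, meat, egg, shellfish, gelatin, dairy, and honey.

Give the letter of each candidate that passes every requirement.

E

A: has anchovy, so not vegan; has maize, so not corn-free — out
B: has cornstarch, so not corn-free — out
C: has brown sugar, so not no-added-sugar — reject
D: not usable as an acid; has sherry, so not alcohol-free — out
E: only rice flour, wheat flour and avocado; none excluded — OK
F: has peanut, so not peanut-free — reject
G: has honey, so not vegan — reject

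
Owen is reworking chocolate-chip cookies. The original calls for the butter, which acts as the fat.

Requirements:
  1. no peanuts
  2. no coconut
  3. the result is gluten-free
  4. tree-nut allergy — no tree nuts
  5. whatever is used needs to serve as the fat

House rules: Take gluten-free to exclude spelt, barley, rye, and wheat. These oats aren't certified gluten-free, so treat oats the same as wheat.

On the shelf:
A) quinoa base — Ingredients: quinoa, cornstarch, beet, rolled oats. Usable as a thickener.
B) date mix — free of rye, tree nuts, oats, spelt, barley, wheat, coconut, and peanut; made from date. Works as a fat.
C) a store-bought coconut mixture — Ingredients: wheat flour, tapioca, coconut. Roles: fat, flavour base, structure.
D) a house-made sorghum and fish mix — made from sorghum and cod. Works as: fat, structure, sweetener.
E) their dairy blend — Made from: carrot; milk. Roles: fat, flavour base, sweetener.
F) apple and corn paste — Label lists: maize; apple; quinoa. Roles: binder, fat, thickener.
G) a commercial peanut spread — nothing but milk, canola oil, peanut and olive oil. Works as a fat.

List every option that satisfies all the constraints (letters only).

B, D, E, F

A: not usable as a fat; has rolled oats, so not gluten-free — reject
B: nothing on the exclusion list — OK
C: has wheat flour, so not gluten-free; has coconut, so not coconut-free — no
D: only cod and sorghum; none excluded — valid
E: no tree nuts, no coconut — OK
F: only maize, apple, and quinoa; none excluded — OK
G: has peanut, so not peanut-free — out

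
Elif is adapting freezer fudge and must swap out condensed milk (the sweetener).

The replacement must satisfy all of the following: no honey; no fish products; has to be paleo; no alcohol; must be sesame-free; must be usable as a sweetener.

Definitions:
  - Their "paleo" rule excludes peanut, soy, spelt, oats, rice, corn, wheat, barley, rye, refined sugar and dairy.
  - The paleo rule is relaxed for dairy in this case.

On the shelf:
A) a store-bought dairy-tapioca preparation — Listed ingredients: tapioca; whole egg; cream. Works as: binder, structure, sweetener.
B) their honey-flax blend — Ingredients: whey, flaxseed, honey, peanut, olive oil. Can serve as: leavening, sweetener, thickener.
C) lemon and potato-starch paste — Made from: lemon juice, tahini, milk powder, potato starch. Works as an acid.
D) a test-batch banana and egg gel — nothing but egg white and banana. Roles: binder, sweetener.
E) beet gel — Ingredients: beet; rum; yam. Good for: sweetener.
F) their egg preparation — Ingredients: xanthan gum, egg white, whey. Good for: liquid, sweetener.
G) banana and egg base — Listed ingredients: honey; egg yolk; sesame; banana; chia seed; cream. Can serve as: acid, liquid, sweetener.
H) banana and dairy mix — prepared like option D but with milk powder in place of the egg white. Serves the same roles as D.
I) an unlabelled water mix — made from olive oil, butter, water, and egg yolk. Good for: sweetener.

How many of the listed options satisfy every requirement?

5

A: dairy is permitted under the paleo carve-out; nothing else excluded — OK
B: has peanut, so not paleo; has honey, so not honey-free — reject
C: not usable as a sweetener; has tahini, so not sesame-free — reject
D: works as a sweetener, no alcohol, no sesame — valid
E: has rum, so not alcohol-free — no
F: dairy is permitted under the paleo carve-out; nothing else excluded — valid
G: has sesame, so not sesame-free; has honey, so not honey-free — reject
H: dairy is permitted under the paleo carve-out; nothing else excluded — OK
I: dairy is permitted under the paleo carve-out; nothing else excluded — OK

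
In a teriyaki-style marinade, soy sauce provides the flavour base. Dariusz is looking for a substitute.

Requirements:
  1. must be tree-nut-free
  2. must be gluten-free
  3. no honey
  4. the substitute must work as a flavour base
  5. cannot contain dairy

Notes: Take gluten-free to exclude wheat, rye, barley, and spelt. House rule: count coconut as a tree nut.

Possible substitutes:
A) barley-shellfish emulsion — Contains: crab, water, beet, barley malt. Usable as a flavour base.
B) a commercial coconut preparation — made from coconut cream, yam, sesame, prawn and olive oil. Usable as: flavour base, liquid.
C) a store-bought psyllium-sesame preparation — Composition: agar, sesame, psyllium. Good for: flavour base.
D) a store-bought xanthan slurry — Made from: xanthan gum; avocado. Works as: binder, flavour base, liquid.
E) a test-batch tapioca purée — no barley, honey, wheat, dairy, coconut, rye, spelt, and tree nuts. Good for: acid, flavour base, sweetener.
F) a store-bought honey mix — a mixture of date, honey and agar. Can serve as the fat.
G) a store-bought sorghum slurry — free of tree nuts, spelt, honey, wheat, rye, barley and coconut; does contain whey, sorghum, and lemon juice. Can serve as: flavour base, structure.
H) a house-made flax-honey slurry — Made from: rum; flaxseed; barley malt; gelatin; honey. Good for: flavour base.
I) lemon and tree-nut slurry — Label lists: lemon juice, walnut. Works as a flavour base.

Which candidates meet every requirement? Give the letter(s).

A: has barley malt, so not gluten-free — out
B: has coconut cream, so not tree-nut-free — out
C: only sesame, psyllium and agar; none excluded — keep
D: works as a flavour base, no dairy, tree-nut-free — OK
E: no honey, tree-nut-free — valid
F: not usable as a flavour base; has honey, so not honey-free — out
G: has whey, so not dairy-free — reject
H: has barley malt, so not gluten-free; has honey, so not honey-free — reject
I: has walnut, so not tree-nut-free — no

C, D, E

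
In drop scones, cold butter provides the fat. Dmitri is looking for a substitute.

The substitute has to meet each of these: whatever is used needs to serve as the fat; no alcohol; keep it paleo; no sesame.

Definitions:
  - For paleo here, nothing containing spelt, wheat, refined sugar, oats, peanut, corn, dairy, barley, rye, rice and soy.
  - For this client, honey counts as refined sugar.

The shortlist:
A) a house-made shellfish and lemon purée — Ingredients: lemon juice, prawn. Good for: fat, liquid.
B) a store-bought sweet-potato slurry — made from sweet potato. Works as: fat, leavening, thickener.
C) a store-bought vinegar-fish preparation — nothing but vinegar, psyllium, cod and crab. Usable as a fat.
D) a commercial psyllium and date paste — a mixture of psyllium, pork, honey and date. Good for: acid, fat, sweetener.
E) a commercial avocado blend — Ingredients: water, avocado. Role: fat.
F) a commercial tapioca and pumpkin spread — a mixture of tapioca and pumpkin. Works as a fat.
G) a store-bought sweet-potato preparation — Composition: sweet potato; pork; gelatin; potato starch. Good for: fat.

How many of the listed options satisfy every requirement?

A: only prawn and lemon juice; none excluded — valid
B: only sweet potato; none excluded — keep
C: no sesame, paleo — valid
D: has honey, so not paleo — no
E: works as a fat, no sesame, paleo — OK
F: all constraints satisfied — OK
G: nothing on the exclusion list — OK

6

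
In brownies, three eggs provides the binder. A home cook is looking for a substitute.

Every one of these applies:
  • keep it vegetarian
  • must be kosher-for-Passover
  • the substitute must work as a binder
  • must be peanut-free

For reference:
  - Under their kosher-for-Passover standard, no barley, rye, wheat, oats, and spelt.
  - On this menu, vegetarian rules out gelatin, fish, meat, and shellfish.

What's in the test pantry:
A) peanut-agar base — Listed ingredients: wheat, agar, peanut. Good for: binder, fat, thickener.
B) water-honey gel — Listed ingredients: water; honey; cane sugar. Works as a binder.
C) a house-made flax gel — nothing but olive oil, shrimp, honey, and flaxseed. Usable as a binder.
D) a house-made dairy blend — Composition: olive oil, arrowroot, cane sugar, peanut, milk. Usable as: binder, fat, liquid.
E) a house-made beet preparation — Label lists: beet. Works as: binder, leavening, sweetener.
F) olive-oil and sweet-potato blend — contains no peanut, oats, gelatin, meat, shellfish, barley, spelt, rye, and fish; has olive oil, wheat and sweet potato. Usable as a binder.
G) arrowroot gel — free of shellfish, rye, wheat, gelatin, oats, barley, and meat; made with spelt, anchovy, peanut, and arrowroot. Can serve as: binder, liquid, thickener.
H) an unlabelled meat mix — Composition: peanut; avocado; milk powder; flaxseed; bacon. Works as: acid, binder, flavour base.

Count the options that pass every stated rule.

2

A: has wheat, so not kosher-for-Passover; has peanut, so not peanut-free — out
B: only honey, cane sugar and water; none excluded — OK
C: has shrimp, so not vegetarian — no
D: has peanut, so not peanut-free — no
E: all constraints satisfied — valid
F: has wheat, so not kosher-for-Passover — out
G: has spelt, so not kosher-for-Passover; has anchovy, so not vegetarian (and 1 more) — no
H: has bacon, so not vegetarian; has peanut, so not peanut-free — out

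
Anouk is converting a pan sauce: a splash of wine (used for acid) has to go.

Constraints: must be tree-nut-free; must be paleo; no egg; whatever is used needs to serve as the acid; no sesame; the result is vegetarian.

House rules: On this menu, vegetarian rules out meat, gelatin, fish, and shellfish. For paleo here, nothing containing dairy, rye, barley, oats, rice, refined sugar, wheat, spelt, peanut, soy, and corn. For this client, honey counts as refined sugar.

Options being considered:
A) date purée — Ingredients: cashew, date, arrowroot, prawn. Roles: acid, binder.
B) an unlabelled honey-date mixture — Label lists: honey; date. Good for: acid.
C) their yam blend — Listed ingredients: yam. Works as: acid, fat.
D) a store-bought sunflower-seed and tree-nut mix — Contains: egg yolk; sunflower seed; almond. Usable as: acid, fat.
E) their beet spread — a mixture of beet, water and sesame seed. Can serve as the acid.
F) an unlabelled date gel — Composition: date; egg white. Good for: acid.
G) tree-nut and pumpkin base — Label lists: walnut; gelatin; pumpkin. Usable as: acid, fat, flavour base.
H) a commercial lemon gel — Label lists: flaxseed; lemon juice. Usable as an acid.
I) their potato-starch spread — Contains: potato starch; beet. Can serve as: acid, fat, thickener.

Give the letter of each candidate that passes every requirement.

A: has prawn, so not vegetarian; has cashew, so not tree-nut-free — out
B: has honey, so not paleo — no
C: no egg, no tree nuts — OK
D: has almond, so not tree-nut-free; has egg yolk, so not egg-free — no
E: has sesame seed, so not sesame-free — no
F: has egg white, so not egg-free — out
G: has gelatin, so not vegetarian; has walnut, so not tree-nut-free — no
H: works as an acid, no tree nuts, paleo — OK
I: only beet and potato starch; none excluded — OK

C, H, I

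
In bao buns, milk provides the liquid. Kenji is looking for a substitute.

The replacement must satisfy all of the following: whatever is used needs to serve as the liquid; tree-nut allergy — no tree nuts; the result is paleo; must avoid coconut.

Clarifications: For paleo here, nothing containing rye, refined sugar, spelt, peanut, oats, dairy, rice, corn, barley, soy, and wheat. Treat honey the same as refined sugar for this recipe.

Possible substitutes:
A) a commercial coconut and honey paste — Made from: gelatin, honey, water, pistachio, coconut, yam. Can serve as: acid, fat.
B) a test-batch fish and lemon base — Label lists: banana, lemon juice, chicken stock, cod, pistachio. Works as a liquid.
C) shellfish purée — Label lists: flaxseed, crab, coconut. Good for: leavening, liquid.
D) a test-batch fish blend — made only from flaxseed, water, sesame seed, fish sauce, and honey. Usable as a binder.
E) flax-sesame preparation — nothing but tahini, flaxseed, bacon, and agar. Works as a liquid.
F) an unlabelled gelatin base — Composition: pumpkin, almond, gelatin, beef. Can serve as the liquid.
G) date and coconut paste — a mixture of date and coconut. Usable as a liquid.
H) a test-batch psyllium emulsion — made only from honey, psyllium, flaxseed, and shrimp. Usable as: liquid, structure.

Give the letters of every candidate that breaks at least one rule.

A: not usable as a liquid; has honey, so not paleo (and 2 more) — out
B: has pistachio, so not tree-nut-free — reject
C: has coconut, so not coconut-free — no
D: not usable as a liquid; has honey, so not paleo — no
E: every rule checks out — keep
F: has almond, so not tree-nut-free — out
G: has coconut, so not coconut-free — out
H: has honey, so not paleo — out

A, B, C, D, F, G, H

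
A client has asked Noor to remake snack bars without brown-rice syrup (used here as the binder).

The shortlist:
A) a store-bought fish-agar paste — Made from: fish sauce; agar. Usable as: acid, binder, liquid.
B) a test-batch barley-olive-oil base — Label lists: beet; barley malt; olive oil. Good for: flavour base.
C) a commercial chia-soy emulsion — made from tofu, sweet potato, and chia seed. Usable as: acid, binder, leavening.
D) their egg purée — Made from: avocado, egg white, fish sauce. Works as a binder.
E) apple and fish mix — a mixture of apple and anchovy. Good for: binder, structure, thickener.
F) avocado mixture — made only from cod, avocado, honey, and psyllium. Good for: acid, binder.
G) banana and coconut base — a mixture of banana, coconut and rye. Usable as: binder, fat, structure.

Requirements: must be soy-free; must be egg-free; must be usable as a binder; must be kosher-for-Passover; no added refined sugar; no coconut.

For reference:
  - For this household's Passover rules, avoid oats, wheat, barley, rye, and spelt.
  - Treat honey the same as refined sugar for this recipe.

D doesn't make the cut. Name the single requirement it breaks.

usable as a binder: satisfied
kosher-for-Passover: satisfied
soy-free: satisfied
egg-free: has egg white — fails
no-added-sugar: satisfied
coconut-free: satisfied

egg-free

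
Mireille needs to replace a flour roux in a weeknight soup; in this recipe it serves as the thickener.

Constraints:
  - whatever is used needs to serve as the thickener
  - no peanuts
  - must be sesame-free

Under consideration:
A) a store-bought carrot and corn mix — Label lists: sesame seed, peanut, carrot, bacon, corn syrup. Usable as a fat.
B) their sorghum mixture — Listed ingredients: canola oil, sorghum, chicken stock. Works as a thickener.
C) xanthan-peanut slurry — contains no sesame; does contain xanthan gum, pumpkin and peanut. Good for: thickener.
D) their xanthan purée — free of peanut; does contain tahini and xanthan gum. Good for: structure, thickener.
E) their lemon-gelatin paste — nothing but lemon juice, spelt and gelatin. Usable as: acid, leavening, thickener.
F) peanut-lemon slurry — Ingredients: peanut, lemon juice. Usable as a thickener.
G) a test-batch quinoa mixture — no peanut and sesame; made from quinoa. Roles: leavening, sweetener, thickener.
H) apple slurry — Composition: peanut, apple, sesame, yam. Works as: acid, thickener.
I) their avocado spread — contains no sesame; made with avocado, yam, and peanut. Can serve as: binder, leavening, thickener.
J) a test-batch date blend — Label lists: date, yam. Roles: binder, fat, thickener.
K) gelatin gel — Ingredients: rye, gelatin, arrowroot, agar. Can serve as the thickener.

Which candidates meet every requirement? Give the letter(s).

B, E, G, J, K

A: not usable as a thickener; has sesame seed, so not sesame-free (and 1 more) — out
B: only chicken stock, canola oil and sorghum; none excluded — OK
C: has peanut, so not peanut-free — out
D: has tahini, so not sesame-free — no
E: only gelatin, spelt and lemon juice; none excluded — valid
F: has peanut, so not peanut-free — out
G: all constraints satisfied — keep
H: has sesame, so not sesame-free; has peanut, so not peanut-free — no
I: has peanut, so not peanut-free — out
J: all constraints satisfied — valid
K: gelatin and rye etc. — none of it excluded — keep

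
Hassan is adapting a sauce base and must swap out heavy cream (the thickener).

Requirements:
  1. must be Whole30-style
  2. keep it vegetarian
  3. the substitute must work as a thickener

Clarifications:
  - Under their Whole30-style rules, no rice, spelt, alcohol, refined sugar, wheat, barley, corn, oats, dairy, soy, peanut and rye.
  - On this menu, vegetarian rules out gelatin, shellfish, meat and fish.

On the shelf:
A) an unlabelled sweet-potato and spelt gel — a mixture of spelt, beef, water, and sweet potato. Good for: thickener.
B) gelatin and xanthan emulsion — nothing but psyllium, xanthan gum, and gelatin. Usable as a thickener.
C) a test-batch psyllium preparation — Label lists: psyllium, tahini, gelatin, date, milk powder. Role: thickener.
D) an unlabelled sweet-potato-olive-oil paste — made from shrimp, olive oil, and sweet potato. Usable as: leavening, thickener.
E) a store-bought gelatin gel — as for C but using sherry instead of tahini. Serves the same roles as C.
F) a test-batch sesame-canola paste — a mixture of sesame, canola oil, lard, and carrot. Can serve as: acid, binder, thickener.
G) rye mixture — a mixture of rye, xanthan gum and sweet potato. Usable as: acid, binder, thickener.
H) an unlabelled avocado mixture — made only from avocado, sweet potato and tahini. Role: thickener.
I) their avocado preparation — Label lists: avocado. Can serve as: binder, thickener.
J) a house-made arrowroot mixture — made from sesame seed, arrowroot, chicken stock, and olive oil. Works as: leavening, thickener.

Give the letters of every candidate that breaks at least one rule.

A: has spelt, so not Whole30-style; has beef, so not vegetarian — reject
B: has gelatin, so not vegetarian — reject
C: has milk powder, so not Whole30-style; has gelatin, so not vegetarian — out
D: has shrimp, so not vegetarian — no
E: has sherry, so not Whole30-style; has gelatin, so not vegetarian — out
F: has lard, so not vegetarian — out
G: has rye, so not Whole30-style — reject
H: every rule checks out — keep
I: works as a thickener, vegetarian, Whole30-style — keep
J: has chicken stock, so not vegetarian — out

A, B, C, D, E, F, G, J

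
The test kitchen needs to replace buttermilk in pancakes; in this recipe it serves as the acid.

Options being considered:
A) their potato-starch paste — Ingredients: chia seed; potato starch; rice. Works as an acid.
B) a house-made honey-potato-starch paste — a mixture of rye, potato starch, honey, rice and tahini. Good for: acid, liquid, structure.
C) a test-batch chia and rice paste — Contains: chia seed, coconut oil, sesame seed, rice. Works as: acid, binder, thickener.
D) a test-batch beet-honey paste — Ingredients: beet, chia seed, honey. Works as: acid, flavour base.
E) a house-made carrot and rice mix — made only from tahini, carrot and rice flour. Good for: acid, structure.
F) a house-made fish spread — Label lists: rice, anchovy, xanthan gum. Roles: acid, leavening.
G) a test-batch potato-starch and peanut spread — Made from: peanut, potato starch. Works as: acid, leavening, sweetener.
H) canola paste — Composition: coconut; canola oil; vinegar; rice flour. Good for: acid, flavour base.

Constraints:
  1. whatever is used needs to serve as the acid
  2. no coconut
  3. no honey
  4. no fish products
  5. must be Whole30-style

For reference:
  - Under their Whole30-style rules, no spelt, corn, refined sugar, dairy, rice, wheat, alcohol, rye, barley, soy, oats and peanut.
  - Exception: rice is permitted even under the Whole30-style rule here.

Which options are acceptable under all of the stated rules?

A, E

A: rice is permitted under the Whole30-style carve-out; nothing else excluded — OK
B: has rye, so not Whole30-style; has honey, so not honey-free — no
C: has coconut oil, so not coconut-free — out
D: has honey, so not honey-free — out
E: rice is permitted under the Whole30-style carve-out; nothing else excluded — keep
F: has anchovy, so not fish-free — out
G: has peanut, so not Whole30-style — reject
H: has coconut, so not coconut-free — reject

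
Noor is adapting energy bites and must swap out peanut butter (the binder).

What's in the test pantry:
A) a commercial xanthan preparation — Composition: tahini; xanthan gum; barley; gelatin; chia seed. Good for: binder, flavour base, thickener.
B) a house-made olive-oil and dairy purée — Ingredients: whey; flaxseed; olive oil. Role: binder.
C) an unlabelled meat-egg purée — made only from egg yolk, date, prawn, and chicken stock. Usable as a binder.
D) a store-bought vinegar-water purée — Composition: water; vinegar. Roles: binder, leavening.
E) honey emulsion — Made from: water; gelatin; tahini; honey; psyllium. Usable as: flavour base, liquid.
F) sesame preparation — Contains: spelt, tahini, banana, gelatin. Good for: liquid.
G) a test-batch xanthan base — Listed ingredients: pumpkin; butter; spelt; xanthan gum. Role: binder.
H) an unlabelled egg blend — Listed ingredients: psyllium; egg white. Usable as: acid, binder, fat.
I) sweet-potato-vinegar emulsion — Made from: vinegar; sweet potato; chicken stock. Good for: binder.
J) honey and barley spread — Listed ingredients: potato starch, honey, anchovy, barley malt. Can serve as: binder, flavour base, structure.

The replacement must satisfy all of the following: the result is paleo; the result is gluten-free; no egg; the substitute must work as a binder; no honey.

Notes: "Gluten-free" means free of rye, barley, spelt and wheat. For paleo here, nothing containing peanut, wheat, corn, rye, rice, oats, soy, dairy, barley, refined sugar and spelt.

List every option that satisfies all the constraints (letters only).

D, I

A: has barley, so not gluten-free; has barley, so not paleo — out
B: has whey, so not paleo — no
C: has egg yolk, so not egg-free — no
D: only water and vinegar; none excluded — keep
E: not usable as a binder; has honey, so not honey-free — no
F: not usable as a binder; has spelt, so not gluten-free (and 1 more) — out
G: has spelt, so not gluten-free; has butter, so not paleo — reject
H: has egg white, so not egg-free — reject
I: all constraints satisfied — OK
J: has barley malt, so not gluten-free; has barley malt, so not paleo (and 1 more) — reject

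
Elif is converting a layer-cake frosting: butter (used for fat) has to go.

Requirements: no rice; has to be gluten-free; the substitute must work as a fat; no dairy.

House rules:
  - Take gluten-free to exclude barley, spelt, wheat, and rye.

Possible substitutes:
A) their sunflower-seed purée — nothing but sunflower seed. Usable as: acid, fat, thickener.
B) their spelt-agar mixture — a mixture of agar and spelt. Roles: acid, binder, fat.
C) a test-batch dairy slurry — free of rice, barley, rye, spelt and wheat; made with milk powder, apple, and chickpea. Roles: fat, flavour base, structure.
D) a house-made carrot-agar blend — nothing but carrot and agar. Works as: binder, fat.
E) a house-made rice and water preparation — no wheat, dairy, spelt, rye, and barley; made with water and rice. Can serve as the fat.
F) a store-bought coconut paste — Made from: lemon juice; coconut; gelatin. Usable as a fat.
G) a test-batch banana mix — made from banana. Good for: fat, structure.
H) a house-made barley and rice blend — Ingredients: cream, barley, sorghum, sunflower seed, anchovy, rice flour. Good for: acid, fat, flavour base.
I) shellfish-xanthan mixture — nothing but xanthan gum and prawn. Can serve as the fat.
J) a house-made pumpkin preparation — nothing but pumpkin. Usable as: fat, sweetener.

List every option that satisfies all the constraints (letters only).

A, D, F, G, I, J

A: every rule checks out — OK
B: has spelt, so not gluten-free — no
C: has milk powder, so not dairy-free — no
D: works as a fat, no dairy, gluten-free — valid
E: has rice, so not rice-free — out
F: only coconut, gelatin and lemon juice; none excluded — keep
G: only banana; none excluded — valid
H: has barley, so not gluten-free; has cream, so not dairy-free (and 1 more) — out
I: every rule checks out — OK
J: all constraints satisfied — OK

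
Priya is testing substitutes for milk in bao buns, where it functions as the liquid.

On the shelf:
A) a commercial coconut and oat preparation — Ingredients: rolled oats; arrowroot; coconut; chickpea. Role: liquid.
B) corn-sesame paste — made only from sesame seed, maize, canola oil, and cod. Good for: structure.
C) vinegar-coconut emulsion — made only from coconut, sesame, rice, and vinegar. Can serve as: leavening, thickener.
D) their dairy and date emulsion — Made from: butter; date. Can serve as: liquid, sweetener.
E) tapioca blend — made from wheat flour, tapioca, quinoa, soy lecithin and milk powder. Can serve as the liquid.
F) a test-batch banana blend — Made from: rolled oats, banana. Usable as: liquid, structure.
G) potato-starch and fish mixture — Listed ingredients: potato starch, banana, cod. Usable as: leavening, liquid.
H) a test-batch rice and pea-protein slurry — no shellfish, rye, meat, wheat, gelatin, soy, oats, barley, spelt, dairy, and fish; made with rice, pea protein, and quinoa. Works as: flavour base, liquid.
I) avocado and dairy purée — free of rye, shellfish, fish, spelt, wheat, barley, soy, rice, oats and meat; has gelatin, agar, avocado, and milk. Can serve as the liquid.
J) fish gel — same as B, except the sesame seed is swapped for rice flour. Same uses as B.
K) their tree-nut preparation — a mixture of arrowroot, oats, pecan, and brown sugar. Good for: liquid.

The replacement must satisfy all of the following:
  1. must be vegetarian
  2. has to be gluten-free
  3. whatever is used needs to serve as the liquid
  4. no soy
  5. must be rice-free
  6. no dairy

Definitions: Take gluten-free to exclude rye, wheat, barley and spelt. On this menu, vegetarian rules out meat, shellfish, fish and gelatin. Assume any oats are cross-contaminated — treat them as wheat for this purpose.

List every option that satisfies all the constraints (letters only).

A: has rolled oats, so not gluten-free — out
B: not usable as a liquid; has cod, so not vegetarian — reject
C: not usable as a liquid; has rice, so not rice-free — no
D: has butter, so not dairy-free — no
E: has wheat flour, so not gluten-free; has milk powder, so not dairy-free (and 1 more) — reject
F: has rolled oats, so not gluten-free — reject
G: has cod, so not vegetarian — no
H: has rice, so not rice-free — reject
I: has gelatin, so not vegetarian; has milk, so not dairy-free — no
J: not usable as a liquid; has cod, so not vegetarian (and 1 more) — no
K: has oats, so not gluten-free — reject

none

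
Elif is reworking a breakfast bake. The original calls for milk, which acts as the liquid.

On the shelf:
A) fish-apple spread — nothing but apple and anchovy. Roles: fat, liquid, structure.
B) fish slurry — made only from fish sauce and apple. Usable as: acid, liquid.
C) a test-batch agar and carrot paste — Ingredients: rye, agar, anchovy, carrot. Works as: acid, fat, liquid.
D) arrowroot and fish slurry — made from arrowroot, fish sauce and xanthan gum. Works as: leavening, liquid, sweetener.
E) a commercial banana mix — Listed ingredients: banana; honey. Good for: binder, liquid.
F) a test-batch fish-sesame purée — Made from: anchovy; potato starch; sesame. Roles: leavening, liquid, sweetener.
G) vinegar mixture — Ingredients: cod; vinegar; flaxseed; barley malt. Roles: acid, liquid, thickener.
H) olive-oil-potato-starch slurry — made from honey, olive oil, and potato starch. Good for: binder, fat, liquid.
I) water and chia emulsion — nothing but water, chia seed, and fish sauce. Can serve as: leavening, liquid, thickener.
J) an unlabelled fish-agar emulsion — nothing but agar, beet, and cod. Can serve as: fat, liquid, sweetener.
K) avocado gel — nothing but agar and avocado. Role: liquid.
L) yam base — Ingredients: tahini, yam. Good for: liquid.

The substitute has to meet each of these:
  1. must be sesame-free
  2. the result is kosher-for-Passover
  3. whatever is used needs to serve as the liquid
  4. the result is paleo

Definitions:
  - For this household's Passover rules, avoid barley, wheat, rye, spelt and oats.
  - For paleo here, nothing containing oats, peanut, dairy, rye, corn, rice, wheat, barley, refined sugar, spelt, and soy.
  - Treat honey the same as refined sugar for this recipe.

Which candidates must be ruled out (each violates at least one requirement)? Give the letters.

A: all constraints satisfied — valid
B: nothing on the exclusion list — keep
C: has rye, so not kosher-for-Passover; has rye, so not paleo — out
D: only fish sauce, xanthan gum, and arrowroot; none excluded — valid
E: has honey, so not paleo — out
F: has sesame, so not sesame-free — reject
G: has barley malt, so not kosher-for-Passover; has barley malt, so not paleo — out
H: has honey, so not paleo — reject
I: works as a liquid, kosher-for-Passover, no sesame — valid
J: only cod, beet and agar; none excluded — valid
K: works as a liquid, paleo, kosher-for-Passover — valid
L: has tahini, so not sesame-free — out

C, E, F, G, H, L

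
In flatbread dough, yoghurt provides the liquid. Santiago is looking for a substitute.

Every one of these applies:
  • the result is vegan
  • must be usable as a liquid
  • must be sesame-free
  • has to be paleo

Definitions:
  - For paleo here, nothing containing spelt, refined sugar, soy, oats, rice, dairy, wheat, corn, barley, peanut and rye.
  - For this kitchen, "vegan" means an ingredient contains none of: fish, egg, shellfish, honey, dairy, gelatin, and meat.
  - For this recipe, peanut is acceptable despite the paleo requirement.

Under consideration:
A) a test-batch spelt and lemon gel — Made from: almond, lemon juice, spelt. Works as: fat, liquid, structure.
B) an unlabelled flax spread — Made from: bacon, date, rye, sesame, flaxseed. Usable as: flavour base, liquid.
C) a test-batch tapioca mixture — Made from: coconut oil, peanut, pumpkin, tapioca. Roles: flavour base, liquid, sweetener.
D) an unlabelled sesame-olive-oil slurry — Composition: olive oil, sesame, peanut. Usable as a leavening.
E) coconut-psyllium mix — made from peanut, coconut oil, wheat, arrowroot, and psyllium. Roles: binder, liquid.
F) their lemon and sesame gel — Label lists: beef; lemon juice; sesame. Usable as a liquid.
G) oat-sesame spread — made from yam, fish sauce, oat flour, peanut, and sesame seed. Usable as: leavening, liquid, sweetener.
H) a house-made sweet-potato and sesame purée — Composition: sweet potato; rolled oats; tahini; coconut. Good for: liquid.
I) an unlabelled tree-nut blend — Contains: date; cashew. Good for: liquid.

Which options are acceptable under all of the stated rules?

A: has spelt, so not paleo — reject
B: has rye, so not paleo; has bacon, so not vegan (and 1 more) — no
C: peanut is permitted under the paleo carve-out; nothing else excluded — valid
D: not usable as a liquid; has sesame, so not sesame-free — no
E: has wheat, so not paleo — reject
F: has beef, so not vegan; has sesame, so not sesame-free — no
G: has oat flour, so not paleo; has fish sauce, so not vegan (and 1 more) — out
H: has rolled oats, so not paleo; has tahini, so not sesame-free — reject
I: all constraints satisfied — OK

C, I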